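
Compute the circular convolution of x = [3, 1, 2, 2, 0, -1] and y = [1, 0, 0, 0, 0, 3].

(x ⊛ y)[n] = Σ(m=0 to 5) x[m] · y[(n-m) mod 6]

Computing each output sample:
(x ⊛ y)[0] = 6
(x ⊛ y)[1] = 7
(x ⊛ y)[2] = 8
(x ⊛ y)[3] = 2
(x ⊛ y)[4] = -3
(x ⊛ y)[5] = 8

x ⊛ y = [6, 7, 8, 2, -3, 8]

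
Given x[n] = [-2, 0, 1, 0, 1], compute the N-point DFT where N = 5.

X[k] = Σ(n=0 to 4) x[n] · ω_5^(nk)
where ω_5 = e^(-2πi/5)

Computing each X[k]:
X[0] = 0
X[1] = -2.5000+0.3633i
X[2] = -2.5000+1.5388i
X[3] = -2.5000-1.5388i
X[4] = -2.5000-0.3633i

X = [0, -2.5000+0.3633i, -2.5000+1.5388i, -2.5000-1.5388i, -2.5000-0.3633i]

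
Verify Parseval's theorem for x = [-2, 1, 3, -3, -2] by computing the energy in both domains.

Time domain:
Σ|x[n]|² = |-2|² + |1|² + |3|² + |-3|² + |-2|² = 27.0000

Frequency domain:
(1/5)Σ|X[k]|² = (1/5)(|-3|² + |-2.3090-6.3799i|² + |-1.1910+3.9430i|² + |-1.1910-3.9430i|² + |-2.3090+6.3799i|²) = (1/5)·135.0000 = 27.0000

Both sides agree, confirming Parseval's theorem.

Σ|x[n]|² = (1/N)Σ|X[k]|² = 27.0000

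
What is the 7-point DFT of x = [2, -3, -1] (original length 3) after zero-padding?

Original 3-point DFT: [-2, 4.0000+1.7321i, 4.0000-1.7321i]
Zero-padded 7-point DFT provides frequency interpolation.

DFT_7([x, 0, ...]) = [-2, 0.3521+3.3204i, 3.5685+2.4909i, 4.0794+0.5198i, 4.0794-0.5198i, 3.5685-2.4909i, 0.3521-3.3204i]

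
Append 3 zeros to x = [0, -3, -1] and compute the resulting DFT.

Original 3-point DFT: [-4, 2.0000+1.7321i, 2.0000-1.7321i]
Zero-padded 6-point DFT provides frequency interpolation.

DFT_6([x, 0, ...]) = [-4, -1.0000+3.4641i, 2.0000+1.7321i, 2, 2.0000-1.7321i, -1.0000-3.4641i]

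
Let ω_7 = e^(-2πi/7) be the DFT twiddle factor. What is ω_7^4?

ω_7^4 = e^(-2πi·4/7)
= cos(-2π·4/7) + i·sin(-2π·4/7)
= cos(-8π/7) + i·sin(-8π/7)

ω_7^4 = cos(-8π/7) + i·sin(-8π/7) = -0.9010+0.4339i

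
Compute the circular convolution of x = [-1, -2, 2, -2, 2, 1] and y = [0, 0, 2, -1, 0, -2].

(x ⊛ y)[n] = Σ(m=0 to 5) x[m] · y[(n-m) mod 6]

Computing each output sample:
(x ⊛ y)[0] = 10
(x ⊛ y)[1] = -4
(x ⊛ y)[2] = 1
(x ⊛ y)[3] = -7
(x ⊛ y)[4] = 4
(x ⊛ y)[5] = -4

x ⊛ y = [10, -4, 1, -7, 4, -4]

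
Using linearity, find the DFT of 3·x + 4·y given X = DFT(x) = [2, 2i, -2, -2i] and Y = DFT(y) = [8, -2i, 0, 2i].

By linearity: DFT(3x + 4y) = 3·DFT(x) + 4·DFT(y)
= 3·[2, 2i, -2, -2i] + 4·[8, -2i, 0, 2i]

Computing element-wise:
Z[0] = 3·(2) + 4·(8) = 38
Z[1] = 3·(2i) + 4·(-2i) = -2i
Z[2] = 3·(-2) + 4·(0) = -6
Z[3] = 3·(-2i) + 4·(2i) = 2i

DFT(3x + 4y) = 3·X + 4·Y = [38, -2i, -6, 2i]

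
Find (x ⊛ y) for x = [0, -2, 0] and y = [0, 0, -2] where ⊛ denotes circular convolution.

(x ⊛ y)[n] = Σ(m=0 to 2) x[m] · y[(n-m) mod 3]

Computing each output sample:
(x ⊛ y)[0] = 4
(x ⊛ y)[1] = 0
(x ⊛ y)[2] = 0

x ⊛ y = [4, 0, 0]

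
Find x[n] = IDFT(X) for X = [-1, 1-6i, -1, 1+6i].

x[n] = (1/4) Σ(k=0 to 3) X[k] · e^(2πikn/4)

Computing each x[n]:
x[0] = 0
x[1] = 3
x[2] = -1
x[3] = -3

x = [0, 3, -1, -3]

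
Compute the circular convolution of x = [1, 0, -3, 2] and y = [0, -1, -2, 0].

(x ⊛ y)[n] = Σ(m=0 to 3) x[m] · y[(n-m) mod 4]

Computing each output sample:
(x ⊛ y)[0] = 4
(x ⊛ y)[1] = -5
(x ⊛ y)[2] = -2
(x ⊛ y)[3] = 3

x ⊛ y = [4, -5, -2, 3]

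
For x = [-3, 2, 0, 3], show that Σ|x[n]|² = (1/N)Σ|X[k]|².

Time domain:
Σ|x[n]|² = |-3|² + |2|² + |0|² + |3|² = 22.0000

Frequency domain:
(1/4)Σ|X[k]|² = (1/4)(|2|² + |-3+1i|² + |-8|² + |-3-1i|²) = (1/4)·88.0000 = 22.0000

Both sides agree, confirming Parseval's theorem.

Σ|x[n]|² = (1/N)Σ|X[k]|² = 22.0000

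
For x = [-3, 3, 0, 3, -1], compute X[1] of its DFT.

X[1] = Σ(n=0 to 4) x[n] · ω_5^(1n) where ω_5 = e^(-2πi/5)
= (-3)·ω_5^0 + (3)·ω_5^1 + (0)·ω_5^2 + (3)·ω_5^3 + (-1)·ω_5^4

X[1] = -4.8090-2.0409i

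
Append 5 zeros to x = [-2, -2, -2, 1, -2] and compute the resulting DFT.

Original 5-point DFT: [-7, -2.4271+1.7634i, 0.9271-2.8532i, 0.9271+2.8532i, -2.4271-1.7634i]
Zero-padded 10-point DFT provides frequency interpolation.

DFT_10([x, 0, ...]) = [-7, -2.9271+3.3022i, -2.4271+1.7634i, 0.4271+3.2164i, 0.9271-2.8532i, -5, 0.9271+2.8532i, 0.4271-3.2164i, -2.4271-1.7634i, -2.9271-3.3022i]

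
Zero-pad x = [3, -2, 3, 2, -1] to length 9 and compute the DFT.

Original 5-point DFT: [5, -1.9721+0.3633i, 6.9721+1.5388i, 6.9721-1.5388i, -1.9721-0.3633i]
Zero-padded 9-point DFT provides frequency interpolation.

DFT_9([x, 0, ...]) = [5, 1.9285-3.0589i, -1.9324+2.0328i, 5.0000+5.1962i, 6.0039-0.1045i, 6.0039+0.1045i, 5.0000-5.1962i, -1.9324-2.0328i, 1.9285+3.0589i]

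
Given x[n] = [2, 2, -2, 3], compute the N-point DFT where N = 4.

X[k] = Σ(n=0 to 3) x[n] · ω_4^(nk)
where ω_4 = e^(-2πi/4)

Computing each X[k]:
X[0] = 5
X[1] = 4+1i
X[2] = -5
X[3] = 4-1i

X = [5, 4+1i, -5, 4-1i]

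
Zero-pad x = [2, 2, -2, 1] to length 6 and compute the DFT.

Original 4-point DFT: [3, 4-1i, -3, 4+1i]
Zero-padded 6-point DFT provides frequency interpolation.

DFT_6([x, 0, ...]) = [3, 3, 3.0000-3.4641i, -3, 3.0000+3.4641i, 3]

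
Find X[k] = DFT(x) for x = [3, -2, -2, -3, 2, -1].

X[k] = Σ(n=0 to 5) x[n] · ω_6^(nk)
where ω_6 = e^(-2πi/6)

Computing each X[k]:
X[0] = -3
X[1] = 4.5000+4.3301i
X[2] = 1.5000-2.5981i
X[3] = 9
X[4] = 1.5000+2.5981i
X[5] = 4.5000-4.3301i

X = [-3, 4.5000+4.3301i, 1.5000-2.5981i, 9, 1.5000+2.5981i, 4.5000-4.3301i]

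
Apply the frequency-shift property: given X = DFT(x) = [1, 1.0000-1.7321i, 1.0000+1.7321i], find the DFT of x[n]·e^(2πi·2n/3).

Modulation property: DFT(ω_3^(-2n)·x[n]) = X[(k-2) mod 3], so circularly shift X by 2 positions.

X[k-2] = [1.0000-1.7321i, 1.0000+1.7321i, 1]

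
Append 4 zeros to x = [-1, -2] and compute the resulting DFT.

Original 2-point DFT: [-3, 1]
Zero-padded 6-point DFT provides frequency interpolation.

DFT_6([x, 0, ...]) = [-3, -2.0000+1.7321i, 1.7321i, 1, -1.7321i, -2.0000-1.7321i]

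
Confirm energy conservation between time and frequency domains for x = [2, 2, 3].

Time domain:
Σ|x[n]|² = |2|² + |2|² + |3|² = 17.0000

Frequency domain:
(1/3)Σ|X[k]|² = (1/3)(|7|² + |-0.5000+0.8660i|² + |-0.5000-0.8660i|²) = (1/3)·51.0000 = 17.0000

Both sides agree, confirming Parseval's theorem.

Σ|x[n]|² = (1/N)Σ|X[k]|² = 17.0000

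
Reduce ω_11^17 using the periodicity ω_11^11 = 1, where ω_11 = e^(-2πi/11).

Since ω_11^11 = 1, powers reduce modulo 11.
17 mod 11 = 6
So ω_11^17 = ω_11^6 = e^(-2πi·6/11)

ω_11^17 = ω_11^6 = -0.9595+0.2817i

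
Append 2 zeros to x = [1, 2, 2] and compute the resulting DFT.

Original 3-point DFT: [5, -1, -1]
Zero-padded 5-point DFT provides frequency interpolation.

DFT_5([x, 0, ...]) = [5, -3.0777i, 0.7265i, -0.7265i, 3.0777i]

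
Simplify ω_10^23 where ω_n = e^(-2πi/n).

Since ω_10^10 = 1, powers reduce modulo 10.
23 mod 10 = 3
So ω_10^23 = ω_10^3 = e^(-2πi·3/10)

ω_10^23 = ω_10^3 = -0.3090-0.9511i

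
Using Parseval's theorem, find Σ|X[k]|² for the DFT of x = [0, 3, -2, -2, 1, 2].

Parseval: Σ|x[n]|² = (1/N)Σ|X[k]|², so Σ|X[k]|² = N·Σ|x[n]|² = 6·22.0000

Σ|X[k]|² = N·Σ|x[n]|² = 6·22.0000 = 132.0000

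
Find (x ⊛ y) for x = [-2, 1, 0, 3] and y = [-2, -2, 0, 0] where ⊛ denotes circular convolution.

(x ⊛ y)[n] = Σ(m=0 to 3) x[m] · y[(n-m) mod 4]

Computing each output sample:
(x ⊛ y)[0] = -2
(x ⊛ y)[1] = 2
(x ⊛ y)[2] = -2
(x ⊛ y)[3] = -6

x ⊛ y = [-2, 2, -2, -6]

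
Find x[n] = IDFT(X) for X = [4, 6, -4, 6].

x[n] = (1/4) Σ(k=0 to 3) X[k] · e^(2πikn/4)

Computing each x[n]:
x[0] = 3
x[1] = 2
x[2] = -3
x[3] = 2

x = [3, 2, -3, 2]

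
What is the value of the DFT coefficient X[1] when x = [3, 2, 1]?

X[1] = Σ(n=0 to 2) x[n] · ω_3^(1n) where ω_3 = e^(-2πi/3)
= (3)·ω_3^0 + (2)·ω_3^1 + (1)·ω_3^2

X[1] = 1.5000-0.8660i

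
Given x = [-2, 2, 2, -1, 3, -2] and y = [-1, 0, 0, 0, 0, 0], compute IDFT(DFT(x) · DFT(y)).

(x ⊛ y)[n] = Σ(m=0 to 5) x[m] · y[(n-m) mod 6]

Computing each output sample:
(x ⊛ y)[0] = 2
(x ⊛ y)[1] = -2
(x ⊛ y)[2] = -2
(x ⊛ y)[3] = 1
(x ⊛ y)[4] = -3
(x ⊛ y)[5] = 2

x ⊛ y = [2, -2, -2, 1, -3, 2]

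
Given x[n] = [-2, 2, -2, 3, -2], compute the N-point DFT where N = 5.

X[k] = Σ(n=0 to 4) x[n] · ω_5^(nk)
where ω_5 = e^(-2πi/5)

Computing each X[k]:
X[0] = -1
X[1] = -2.8090-0.8653i
X[2] = -1.6910-7.1064i
X[3] = -1.6910+7.1064i
X[4] = -2.8090+0.8653i

X = [-1, -2.8090-0.8653i, -1.6910-7.1064i, -1.6910+7.1064i, -2.8090+0.8653i]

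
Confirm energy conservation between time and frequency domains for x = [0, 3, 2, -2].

Time domain:
Σ|x[n]|² = |0|² + |3|² + |2|² + |-2|² = 17.0000

Frequency domain:
(1/4)Σ|X[k]|² = (1/4)(|3|² + |-2-5i|² + |1|² + |-2+5i|²) = (1/4)·68.0000 = 17.0000

Both sides agree, confirming Parseval's theorem.

Σ|x[n]|² = (1/N)Σ|X[k]|² = 17.0000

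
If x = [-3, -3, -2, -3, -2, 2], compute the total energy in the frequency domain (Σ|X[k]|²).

Parseval: Σ|x[n]|² = (1/N)Σ|X[k]|², so Σ|X[k]|² = N·Σ|x[n]|² = 6·39.0000

Σ|X[k]|² = N·Σ|x[n]|² = 6·39.0000 = 234.0000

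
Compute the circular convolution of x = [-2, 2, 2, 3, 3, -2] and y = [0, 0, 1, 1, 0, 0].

(x ⊛ y)[n] = Σ(m=0 to 5) x[m] · y[(n-m) mod 6]

Computing each output sample:
(x ⊛ y)[0] = 6
(x ⊛ y)[1] = 1
(x ⊛ y)[2] = -4
(x ⊛ y)[3] = 0
(x ⊛ y)[4] = 4
(x ⊛ y)[5] = 5

x ⊛ y = [6, 1, -4, 0, 4, 5]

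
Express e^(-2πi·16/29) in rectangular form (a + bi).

ω_29^16 = e^(-2πi·16/29)
= cos(-2π·16/29) + i·sin(-2π·16/29)
= cos(-32π/29) + i·sin(-32π/29)

ω_29^16 = cos(-32π/29) + i·sin(-32π/29) = -0.9477+0.3193i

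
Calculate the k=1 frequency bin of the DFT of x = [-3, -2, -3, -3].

X[1] = Σ(n=0 to 3) x[n] · ω_4^(1n) where ω_4 = e^(-2πi/4)
= (-3)·ω_4^0 + (-2)·ω_4^1 + (-3)·ω_4^2 + (-3)·ω_4^3

X[1] = -1i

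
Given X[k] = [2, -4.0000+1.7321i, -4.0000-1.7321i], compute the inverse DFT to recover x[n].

x[n] = (1/3) Σ(k=0 to 2) X[k] · e^(2πikn/3)

Computing each x[n]:
x[0] = -2
x[1] = 1
x[2] = 3

x = [-2, 1, 3]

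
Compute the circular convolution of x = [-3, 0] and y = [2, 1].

(x ⊛ y)[n] = Σ(m=0 to 1) x[m] · y[(n-m) mod 2]

Computing each output sample:
(x ⊛ y)[0] = -6
(x ⊛ y)[1] = -3

x ⊛ y = [-6, -3]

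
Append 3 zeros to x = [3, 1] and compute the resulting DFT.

Original 2-point DFT: [4, 2]
Zero-padded 5-point DFT provides frequency interpolation.

DFT_5([x, 0, ...]) = [4, 3.3090-0.9511i, 2.1910-0.5878i, 2.1910+0.5878i, 3.3090+0.9511i]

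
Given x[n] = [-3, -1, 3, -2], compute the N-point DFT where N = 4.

X[k] = Σ(n=0 to 3) x[n] · ω_4^(nk)
where ω_4 = e^(-2πi/4)

Computing each X[k]:
X[0] = -3
X[1] = -6-1i
X[2] = 3
X[3] = -6+1i

X = [-3, -6-1i, 3, -6+1i]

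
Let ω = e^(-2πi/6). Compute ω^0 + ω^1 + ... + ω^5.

Sum of all nth roots of unity equals 0 for n > 1 (geometric series with r ≠ 1).

0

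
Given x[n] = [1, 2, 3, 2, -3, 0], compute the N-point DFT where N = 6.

X[k] = Σ(n=0 to 5) x[n] · ω_6^(nk)
where ω_6 = e^(-2πi/6)

Computing each X[k]:
X[0] = 5
X[1] = -6.9282i
X[2] = 2.0000+3.4641i
X[3] = -3
X[4] = 2.0000-3.4641i
X[5] = 6.9282i

X = [5, -6.9282i, 2.0000+3.4641i, -3, 2.0000-3.4641i, 6.9282i]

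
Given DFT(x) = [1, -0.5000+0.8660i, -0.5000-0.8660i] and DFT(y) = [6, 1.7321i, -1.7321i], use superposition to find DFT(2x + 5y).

By linearity: DFT(2x + 5y) = 2·DFT(x) + 5·DFT(y)
= 2·[1, -0.5000+0.8660i, -0.5000-0.8660i] + 5·[6, 1.7321i, -1.7321i]

Computing element-wise:
Z[0] = 2·(1) + 5·(6) = 32
Z[1] = 2·(-0.5000+0.8660i) + 5·(1.7321i) = -1.0000+10.3925i
Z[2] = 2·(-0.5000-0.8660i) + 5·(-1.7321i) = -1.0000-10.3925i

DFT(2x + 5y) = 2·X + 5·Y = [32, -1.0000+10.3925i, -1.0000-10.3925i]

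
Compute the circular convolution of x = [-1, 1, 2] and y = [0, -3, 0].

(x ⊛ y)[n] = Σ(m=0 to 2) x[m] · y[(n-m) mod 3]

Computing each output sample:
(x ⊛ y)[0] = -6
(x ⊛ y)[1] = 3
(x ⊛ y)[2] = -3

x ⊛ y = [-6, 3, -3]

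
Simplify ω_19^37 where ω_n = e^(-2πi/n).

Since ω_19^19 = 1, powers reduce modulo 19.
37 mod 19 = 18
So ω_19^37 = ω_19^18 = e^(-2πi·18/19)

ω_19^37 = ω_19^18 = 0.9458+0.3247i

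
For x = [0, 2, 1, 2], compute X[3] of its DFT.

X[3] = Σ(n=0 to 3) x[n] · ω_4^(3n) where ω_4 = e^(-2πi/4)
= (0)·ω_4^0 + (2)·ω_4^3 + (1)·ω_4^6 + (2)·ω_4^9

X[3] = -1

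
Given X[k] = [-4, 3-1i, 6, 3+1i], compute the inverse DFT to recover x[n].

x[n] = (1/4) Σ(k=0 to 3) X[k] · e^(2πikn/4)

Computing each x[n]:
x[0] = 2
x[1] = -2
x[2] = -1
x[3] = -3

x = [2, -2, -1, -3]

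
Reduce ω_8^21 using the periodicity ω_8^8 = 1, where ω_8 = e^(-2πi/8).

Since ω_8^8 = 1, powers reduce modulo 8.
21 mod 8 = 5
So ω_8^21 = ω_8^5 = e^(-2πi·5/8)

ω_8^21 = ω_8^5 = -0.7071+0.7071i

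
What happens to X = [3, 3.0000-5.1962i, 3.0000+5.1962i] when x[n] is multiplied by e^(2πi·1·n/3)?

Modulation property: DFT(ω_3^(-1n)·x[n]) = X[(k-1) mod 3], so circularly shift X by 1 positions.

X[k-1] = [3.0000+5.1962i, 3, 3.0000-5.1962i]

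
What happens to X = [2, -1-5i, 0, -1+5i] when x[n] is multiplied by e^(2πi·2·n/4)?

Modulation property: DFT(ω_4^(-2n)·x[n]) = X[(k-2) mod 4], so circularly shift X by 2 positions.

X[k-2] = [0, -1+5i, 2, -1-5i]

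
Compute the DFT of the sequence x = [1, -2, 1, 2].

X[k] = Σ(n=0 to 3) x[n] · ω_4^(nk)
where ω_4 = e^(-2πi/4)

Computing each X[k]:
X[0] = 2
X[1] = 4i
X[2] = 2
X[3] = -4i

X = [2, 4i, 2, -4i]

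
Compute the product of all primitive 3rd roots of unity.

The primitive 3rd roots of unity are ω_3^k for k coprime to 3: k ∈ {1, 2}
Their product equals the constant term of the cyclotomic polynomial Φ_3(x) up to sign.
For n ≥ 3, the product of all primitive nth roots of unity is 1. (For n=1 it is 1; for n=2 it is -1.)

1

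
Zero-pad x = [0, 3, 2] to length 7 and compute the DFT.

Original 3-point DFT: [5, -2.5000-0.8660i, -2.5000+0.8660i]
Zero-padded 7-point DFT provides frequency interpolation.

DFT_7([x, 0, ...]) = [5, 1.4254-4.2954i, -2.4695-2.0570i, -1.4559+0.2620i, -1.4559-0.2620i, -2.4695+2.0570i, 1.4254+4.2954i]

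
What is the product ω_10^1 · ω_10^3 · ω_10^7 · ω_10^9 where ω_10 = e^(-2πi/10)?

The primitive 10th roots of unity are ω_10^k for k coprime to 10: k ∈ {1, 3, 7, 9}
Their product equals the constant term of the cyclotomic polynomial Φ_10(x) up to sign.
For n ≥ 3, the product of all primitive nth roots of unity is 1. (For n=1 it is 1; for n=2 it is -1.)

1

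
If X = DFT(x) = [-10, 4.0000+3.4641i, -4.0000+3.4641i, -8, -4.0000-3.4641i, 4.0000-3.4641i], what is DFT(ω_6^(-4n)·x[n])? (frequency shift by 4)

Modulation property: DFT(ω_6^(-4n)·x[n]) = X[(k-4) mod 6], so circularly shift X by 4 positions.

X[k-4] = [-4.0000+3.4641i, -8, -4.0000-3.4641i, 4.0000-3.4641i, -10, 4.0000+3.4641i]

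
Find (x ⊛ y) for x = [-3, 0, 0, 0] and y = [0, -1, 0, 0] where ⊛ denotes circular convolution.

(x ⊛ y)[n] = Σ(m=0 to 3) x[m] · y[(n-m) mod 4]

Computing each output sample:
(x ⊛ y)[0] = 0
(x ⊛ y)[1] = 3
(x ⊛ y)[2] = 0
(x ⊛ y)[3] = 0

x ⊛ y = [0, 3, 0, 0]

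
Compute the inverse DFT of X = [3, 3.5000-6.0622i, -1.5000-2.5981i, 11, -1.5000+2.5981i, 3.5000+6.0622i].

x[n] = (1/6) Σ(k=0 to 5) X[k] · e^(2πikn/6)

Computing each x[n]:
x[0] = 3
x[1] = 2
x[2] = 3
x[3] = -3
x[4] = 1
x[5] = -3

x = [3, 2, 3, -3, 1, -3]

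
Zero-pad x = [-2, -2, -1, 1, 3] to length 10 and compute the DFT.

Original 5-point DFT: [-1, -1.6910+5.9309i, -2.8090+1.0368i, -2.8090-1.0368i, -1.6910-5.9309i]
Zero-padded 10-point DFT provides frequency interpolation.

DFT_10([x, 0, ...]) = [-1, -6.6631-0.5878i, -1.6910+5.9309i, 1.1631-0.9511i, -2.8090+1.0368i, 1, -2.8090-1.0368i, 1.1631+0.9511i, -1.6910-5.9309i, -6.6631+0.5878i]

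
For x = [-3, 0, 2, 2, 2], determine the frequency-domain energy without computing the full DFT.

Parseval: Σ|x[n]|² = (1/N)Σ|X[k]|², so Σ|X[k]|² = N·Σ|x[n]|² = 5·21.0000

Σ|X[k]|² = N·Σ|x[n]|² = 5·21.0000 = 105.0000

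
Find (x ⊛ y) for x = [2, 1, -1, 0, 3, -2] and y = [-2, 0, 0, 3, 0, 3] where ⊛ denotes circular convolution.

(x ⊛ y)[n] = Σ(m=0 to 5) x[m] · y[(n-m) mod 6]

Computing each output sample:
(x ⊛ y)[0] = -1
(x ⊛ y)[1] = 4
(x ⊛ y)[2] = -4
(x ⊛ y)[3] = 15
(x ⊛ y)[4] = -9
(x ⊛ y)[5] = 7

x ⊛ y = [-1, 4, -4, 15, -9, 7]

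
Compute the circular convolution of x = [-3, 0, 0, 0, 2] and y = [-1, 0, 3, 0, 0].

(x ⊛ y)[n] = Σ(m=0 to 4) x[m] · y[(n-m) mod 5]

Computing each output sample:
(x ⊛ y)[0] = 3
(x ⊛ y)[1] = 6
(x ⊛ y)[2] = -9
(x ⊛ y)[3] = 0
(x ⊛ y)[4] = -2

x ⊛ y = [3, 6, -9, 0, -2]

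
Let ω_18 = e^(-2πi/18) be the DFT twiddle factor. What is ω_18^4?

ω_18^4 = e^(-2πi·4/18)
= cos(-2π·4/18) + i·sin(-2π·4/18)
= cos(-8π/18) + i·sin(-8π/18)

ω_18^4 = cos(-8π/18) + i·sin(-8π/18) = 0.1736-0.9848i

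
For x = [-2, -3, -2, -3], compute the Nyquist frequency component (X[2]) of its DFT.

X[2] = Σ(n=0 to 3) x[n] · ω_4^(2n) where ω_4 = e^(-2πi/4)
= (-2)·ω_4^0 + (-3)·ω_4^2 + (-2)·ω_4^4 + (-3)·ω_4^6

X[2] = 2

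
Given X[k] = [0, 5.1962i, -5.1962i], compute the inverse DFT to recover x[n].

x[n] = (1/3) Σ(k=0 to 2) X[k] · e^(2πikn/3)

Computing each x[n]:
x[0] = 0
x[1] = -3
x[2] = 3

x = [0, -3, 3]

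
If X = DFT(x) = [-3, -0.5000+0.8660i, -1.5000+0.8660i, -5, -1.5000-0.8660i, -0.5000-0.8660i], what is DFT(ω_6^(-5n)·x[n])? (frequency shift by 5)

Modulation property: DFT(ω_6^(-5n)·x[n]) = X[(k-5) mod 6], so circularly shift X by 5 positions.

X[k-5] = [-0.5000+0.8660i, -1.5000+0.8660i, -5, -1.5000-0.8660i, -0.5000-0.8660i, -3]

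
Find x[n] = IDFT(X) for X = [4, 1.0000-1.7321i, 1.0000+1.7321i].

x[n] = (1/3) Σ(k=0 to 2) X[k] · e^(2πikn/3)

Computing each x[n]:
x[0] = 2
x[1] = 2
x[2] = 0

x = [2, 2, 0]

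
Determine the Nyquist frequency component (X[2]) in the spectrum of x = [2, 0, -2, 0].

X[2] = Σ(n=0 to 3) x[n] · ω_4^(2n) where ω_4 = e^(-2πi/4)
= (2)·ω_4^0 + (0)·ω_4^2 + (-2)·ω_4^4 + (0)·ω_4^6

X[2] = 0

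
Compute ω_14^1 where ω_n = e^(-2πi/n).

ω_14^1 = e^(-2πi·1/14)
= cos(-2π·1/14) + i·sin(-2π·1/14)
= cos(-2π/14) + i·sin(-2π/14)

ω_14^1 = cos(-2π/14) + i·sin(-2π/14) = 0.9010-0.4339i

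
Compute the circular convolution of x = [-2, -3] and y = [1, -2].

(x ⊛ y)[n] = Σ(m=0 to 1) x[m] · y[(n-m) mod 2]

Computing each output sample:
(x ⊛ y)[0] = 4
(x ⊛ y)[1] = 1

x ⊛ y = [4, 1]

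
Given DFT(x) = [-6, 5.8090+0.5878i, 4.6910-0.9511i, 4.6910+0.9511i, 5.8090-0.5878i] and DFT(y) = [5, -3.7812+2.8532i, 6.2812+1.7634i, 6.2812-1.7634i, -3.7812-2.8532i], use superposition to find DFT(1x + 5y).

By linearity: DFT(1x + 5y) = 1·DFT(x) + 5·DFT(y)
= 1·[-6, 5.8090+0.5878i, 4.6910-0.9511i, 4.6910+0.9511i, 5.8090-0.5878i] + 5·[5, -3.7812+2.8532i, 6.2812+1.7634i, 6.2812-1.7634i, -3.7812-2.8532i]

Computing element-wise:
Z[0] = 1·(-6) + 5·(5) = 19
Z[1] = 1·(5.8090+0.5878i) + 5·(-3.7812+2.8532i) = -13.0970+14.8538i
Z[2] = 1·(4.6910-0.9511i) + 5·(6.2812+1.7634i) = 36.0970+7.8659i
Z[3] = 1·(4.6910+0.9511i) + 5·(6.2812-1.7634i) = 36.0970-7.8659i
Z[4] = 1·(5.8090-0.5878i) + 5·(-3.7812-2.8532i) = -13.0970-14.8538i

DFT(1x + 5y) = 1·X + 5·Y = [19, -13.0970+14.8538i, 36.0970+7.8659i, 36.0970-7.8659i, -13.0970-14.8538i]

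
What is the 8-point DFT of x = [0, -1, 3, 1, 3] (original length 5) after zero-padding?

Original 5-point DFT: [6, -2.6180+2.6287i, -0.3820+4.2533i, -0.3820-4.2533i, -2.6180-2.6287i]
Zero-padded 8-point DFT provides frequency interpolation.

DFT_8([x, 0, ...]) = [6, -4.4142-3.0000i, 2i, -1.5858+3.0000i, 6, -1.5858-3.0000i, -2i, -4.4142+3.0000i]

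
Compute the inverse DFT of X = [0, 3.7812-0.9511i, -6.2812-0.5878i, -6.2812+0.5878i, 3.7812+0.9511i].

x[n] = (1/5) Σ(k=0 to 4) X[k] · e^(2πikn/5)

Computing each x[n]:
x[0] = -1
x[1] = 3
x[2] = -2
x[3] = -2
x[4] = 2

x = [-1, 3, -2, -2, 2]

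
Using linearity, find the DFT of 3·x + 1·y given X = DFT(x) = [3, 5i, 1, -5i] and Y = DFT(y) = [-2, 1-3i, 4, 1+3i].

By linearity: DFT(3x + 1y) = 3·DFT(x) + 1·DFT(y)
= 3·[3, 5i, 1, -5i] + 1·[-2, 1-3i, 4, 1+3i]

Computing element-wise:
Z[0] = 3·(3) + 1·(-2) = 7
Z[1] = 3·(5i) + 1·(1-3i) = 1+12i
Z[2] = 3·(1) + 1·(4) = 7
Z[3] = 3·(-5i) + 1·(1+3i) = 1-12i

DFT(3x + 1y) = 3·X + 1·Y = [7, 1+12i, 7, 1-12i]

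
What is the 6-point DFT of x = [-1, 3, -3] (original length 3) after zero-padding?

Original 3-point DFT: [-1, -1.0000-5.1962i, -1.0000+5.1962i]
Zero-padded 6-point DFT provides frequency interpolation.

DFT_6([x, 0, ...]) = [-1, 2, -1.0000-5.1962i, -7, -1.0000+5.1962i, 2]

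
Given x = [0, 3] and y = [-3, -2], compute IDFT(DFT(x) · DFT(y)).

(x ⊛ y)[n] = Σ(m=0 to 1) x[m] · y[(n-m) mod 2]

Computing each output sample:
(x ⊛ y)[0] = -6
(x ⊛ y)[1] = -9

x ⊛ y = [-6, -9]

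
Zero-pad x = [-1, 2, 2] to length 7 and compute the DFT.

Original 3-point DFT: [3, -3, -3]
Zero-padded 7-point DFT provides frequency interpolation.

DFT_7([x, 0, ...]) = [3, -0.1981-3.5135i, -3.2470-1.0821i, -1.5550+0.6959i, -1.5550-0.6959i, -3.2470+1.0821i, -0.1981+3.5135i]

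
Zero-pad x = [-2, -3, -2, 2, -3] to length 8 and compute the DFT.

Original 5-point DFT: [-8, -3.8541+2.3511i, 2.8541-3.8042i, 2.8541+3.8042i, -3.8541-2.3511i]
Zero-padded 8-point DFT provides frequency interpolation.

DFT_8([x, 0, ...]) = [-8, -2.5355+2.7071i, -3+5i, 4.5355-1.2929i, -6, 4.5355+1.2929i, -3-5i, -2.5355-2.7071i]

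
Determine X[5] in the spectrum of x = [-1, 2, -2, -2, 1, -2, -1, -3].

X[5] = Σ(n=0 to 7) x[n] · ω_8^(5n) where ω_8 = e^(-2πi/8)
= (-1)·ω_8^0 + (2)·ω_8^5 + (-2)·ω_8^10 + (-2)·ω_8^15 + (1)·ω_8^20 + (-2)·ω_8^25 + (-1)·ω_8^30 + (-3)·ω_8^35

X[5] = -4.1213+4.5355i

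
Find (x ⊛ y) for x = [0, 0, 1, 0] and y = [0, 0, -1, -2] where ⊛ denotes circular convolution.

(x ⊛ y)[n] = Σ(m=0 to 3) x[m] · y[(n-m) mod 4]

Computing each output sample:
(x ⊛ y)[0] = -1
(x ⊛ y)[1] = -2
(x ⊛ y)[2] = 0
(x ⊛ y)[3] = 0

x ⊛ y = [-1, -2, 0, 0]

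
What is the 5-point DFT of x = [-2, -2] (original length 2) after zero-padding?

Original 2-point DFT: [-4, 0]
Zero-padded 5-point DFT provides frequency interpolation.

DFT_5([x, 0, ...]) = [-4, -2.6180+1.9021i, -0.3820+1.1756i, -0.3820-1.1756i, -2.6180-1.9021i]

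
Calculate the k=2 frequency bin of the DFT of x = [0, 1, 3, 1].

X[2] = Σ(n=0 to 3) x[n] · ω_4^(2n) where ω_4 = e^(-2πi/4)
= (0)·ω_4^0 + (1)·ω_4^2 + (3)·ω_4^4 + (1)·ω_4^6

X[2] = 1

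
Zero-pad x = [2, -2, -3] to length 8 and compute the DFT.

Original 3-point DFT: [-3, 4.5000-0.8660i, 4.5000+0.8660i]
Zero-padded 8-point DFT provides frequency interpolation.

DFT_8([x, 0, ...]) = [-3, 0.5858+4.4142i, 5+2i, 3.4142-1.5858i, 1, 3.4142+1.5858i, 5-2i, 0.5858-4.4142i]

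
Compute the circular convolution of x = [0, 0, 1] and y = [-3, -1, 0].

(x ⊛ y)[n] = Σ(m=0 to 2) x[m] · y[(n-m) mod 3]

Computing each output sample:
(x ⊛ y)[0] = -1
(x ⊛ y)[1] = 0
(x ⊛ y)[2] = -3

x ⊛ y = [-1, 0, -3]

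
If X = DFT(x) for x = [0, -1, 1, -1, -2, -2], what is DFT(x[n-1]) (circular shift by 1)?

Time shift by 1: X_shifted[k] = ω_6^(1k) · X[k]
Shifted x = [-2, 0, -1, 1, -1, -2]

DFT(x[n-1]) = [-5, -3.0000-1.7321i, 1.0000-1.7321i, -3, 1.0000+1.7321i, -3.0000+1.7321i]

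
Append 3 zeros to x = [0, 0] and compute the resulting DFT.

Original 2-point DFT: [0, 0]
Zero-padded 5-point DFT provides frequency interpolation.

DFT_5([x, 0, ...]) = [0, 0, 0, 0, 0]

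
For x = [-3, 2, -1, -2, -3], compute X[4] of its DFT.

X[4] = Σ(n=0 to 4) x[n] · ω_5^(4n) where ω_5 = e^(-2πi/5)
= (-3)·ω_5^0 + (2)·ω_5^4 + (-1)·ω_5^8 + (-2)·ω_5^12 + (-3)·ω_5^16

X[4] = -0.8820+5.3431i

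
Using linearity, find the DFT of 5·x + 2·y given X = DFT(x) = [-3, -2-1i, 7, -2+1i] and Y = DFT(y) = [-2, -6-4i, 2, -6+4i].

By linearity: DFT(5x + 2y) = 5·DFT(x) + 2·DFT(y)
= 5·[-3, -2-1i, 7, -2+1i] + 2·[-2, -6-4i, 2, -6+4i]

Computing element-wise:
Z[0] = 5·(-3) + 2·(-2) = -19
Z[1] = 5·(-2-1i) + 2·(-6-4i) = -22-13i
Z[2] = 5·(7) + 2·(2) = 39
Z[3] = 5·(-2+1i) + 2·(-6+4i) = -22+13i

DFT(5x + 2y) = 5·X + 2·Y = [-19, -22-13i, 39, -22+13i]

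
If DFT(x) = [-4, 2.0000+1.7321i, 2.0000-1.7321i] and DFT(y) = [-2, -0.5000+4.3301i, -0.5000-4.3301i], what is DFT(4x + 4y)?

By linearity: DFT(4x + 4y) = 4·DFT(x) + 4·DFT(y)
= 4·[-4, 2.0000+1.7321i, 2.0000-1.7321i] + 4·[-2, -0.5000+4.3301i, -0.5000-4.3301i]

Computing element-wise:
Z[0] = 4·(-4) + 4·(-2) = -24
Z[1] = 4·(2.0000+1.7321i) + 4·(-0.5000+4.3301i) = 6.0000+24.2488i
Z[2] = 4·(2.0000-1.7321i) + 4·(-0.5000-4.3301i) = 6.0000-24.2488i

DFT(4x + 4y) = 4·X + 4·Y = [-24, 6.0000+24.2488i, 6.0000-24.2488i]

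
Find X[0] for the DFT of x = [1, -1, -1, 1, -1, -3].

X[0] = Σ(n=0 to 5) x[n] · ω_6^0 = Σ x[n]
= (1) + (-1) + (-1) + (1) + (-1) + (-3)

X[0] = -4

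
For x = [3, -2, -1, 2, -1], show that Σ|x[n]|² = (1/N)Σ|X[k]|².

Time domain:
Σ|x[n]|² = |3|² + |-2|² + |-1|² + |2|² + |-1|² = 19.0000

Frequency domain:
(1/5)Σ|X[k]|² = (1/5)(|1|² + |1.2639+2.7144i|² + |5.7361-2.2654i|² + |5.7361+2.2654i|² + |1.2639-2.7144i|²) = (1/5)·95.0000 = 19.0000

Both sides agree, confirming Parseval's theorem.

Σ|x[n]|² = (1/N)Σ|X[k]|² = 19.0000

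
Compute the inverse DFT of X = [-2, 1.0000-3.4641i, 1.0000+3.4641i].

x[n] = (1/3) Σ(k=0 to 2) X[k] · e^(2πikn/3)

Computing each x[n]:
x[0] = 0
x[1] = 1
x[2] = -3

x = [0, 1, -3]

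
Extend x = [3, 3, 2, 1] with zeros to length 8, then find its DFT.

Original 4-point DFT: [9, 1-2i, 1, 1+2i]
Zero-padded 8-point DFT provides frequency interpolation.

DFT_8([x, 0, ...]) = [9, 4.4142-4.8284i, 1-2i, 1.5858-0.8284i, 1, 1.5858+0.8284i, 1+2i, 4.4142+4.8284i]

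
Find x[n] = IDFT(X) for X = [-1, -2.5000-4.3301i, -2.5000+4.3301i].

x[n] = (1/3) Σ(k=0 to 2) X[k] · e^(2πikn/3)

Computing each x[n]:
x[0] = -2
x[1] = 3
x[2] = -2

x = [-2, 3, -2]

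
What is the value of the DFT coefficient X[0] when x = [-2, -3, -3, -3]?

X[0] = Σ(n=0 to 3) x[n] · ω_4^0 = Σ x[n]
= (-2) + (-3) + (-3) + (-3)

X[0] = -11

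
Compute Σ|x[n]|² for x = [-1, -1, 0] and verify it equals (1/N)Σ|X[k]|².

Time domain:
Σ|x[n]|² = |-1|² + |-1|² + |0|² = 2.0000

Frequency domain:
(1/3)Σ|X[k]|² = (1/3)(|-2|² + |-0.5000+0.8660i|² + |-0.5000-0.8660i|²) = (1/3)·6.0000 = 2.0000

Both sides agree, confirming Parseval's theorem.

Σ|x[n]|² = (1/N)Σ|X[k]|² = 2.0000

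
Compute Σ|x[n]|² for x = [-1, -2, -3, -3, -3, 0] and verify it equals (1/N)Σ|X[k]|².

Time domain:
Σ|x[n]|² = |-1|² + |-2|² + |-3|² + |-3|² + |-3|² + |0|² = 32.0000

Frequency domain:
(1/6)Σ|X[k]|² = (1/6)(|-12|² + |4.0000+1.7321i|² + |1.7321i|² + |-2|² + |-1.7321i|² + |4.0000-1.7321i|²) = (1/6)·192.0000 = 32.0000

Both sides agree, confirming Parseval's theorem.

Σ|x[n]|² = (1/N)Σ|X[k]|² = 32.0000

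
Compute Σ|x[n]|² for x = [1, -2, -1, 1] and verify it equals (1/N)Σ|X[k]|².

Time domain:
Σ|x[n]|² = |1|² + |-2|² + |-1|² + |1|² = 7.0000

Frequency domain:
(1/4)Σ|X[k]|² = (1/4)(|-1|² + |2+3i|² + |1|² + |2-3i|²) = (1/4)·28.0000 = 7.0000

Both sides agree, confirming Parseval's theorem.

Σ|x[n]|² = (1/N)Σ|X[k]|² = 7.0000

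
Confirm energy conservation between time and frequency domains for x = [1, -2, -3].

Time domain:
Σ|x[n]|² = |1|² + |-2|² + |-3|² = 14.0000

Frequency domain:
(1/3)Σ|X[k]|² = (1/3)(|-4|² + |3.5000-0.8660i|² + |3.5000+0.8660i|²) = (1/3)·42.0000 = 14.0000

Both sides agree, confirming Parseval's theorem.

Σ|x[n]|² = (1/N)Σ|X[k]|² = 14.0000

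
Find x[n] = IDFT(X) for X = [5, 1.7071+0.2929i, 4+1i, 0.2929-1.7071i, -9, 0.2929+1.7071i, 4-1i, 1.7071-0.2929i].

x[n] = (1/8) Σ(k=0 to 7) X[k] · e^(2πikn/8)

Computing each x[n]:
x[0] = 1
x[1] = 2
x[2] = -2
x[3] = 2
x[4] = 0
x[5] = 1
x[6] = -1
x[7] = 2

x = [1, 2, -2, 2, 0, 1, -1, 2]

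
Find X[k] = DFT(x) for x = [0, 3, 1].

X[k] = Σ(n=0 to 2) x[n] · ω_3^(nk)
where ω_3 = e^(-2πi/3)

Computing each X[k]:
X[0] = 4
X[1] = -2.0000-1.7321i
X[2] = -2.0000+1.7321i

X = [4, -2.0000-1.7321i, -2.0000+1.7321i]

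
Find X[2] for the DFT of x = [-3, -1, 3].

X[2] = Σ(n=0 to 2) x[n] · ω_3^(2n) where ω_3 = e^(-2πi/3)
= (-3)·ω_3^0 + (-1)·ω_3^2 + (3)·ω_3^4

X[2] = -4.0000-3.4641i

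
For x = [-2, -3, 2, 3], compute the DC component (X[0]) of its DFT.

X[0] = Σ(n=0 to 3) x[n] · ω_4^0 = Σ x[n]
= (-2) + (-3) + (2) + (3)

X[0] = 0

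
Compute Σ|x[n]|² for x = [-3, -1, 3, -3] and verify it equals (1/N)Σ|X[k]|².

Time domain:
Σ|x[n]|² = |-3|² + |-1|² + |3|² + |-3|² = 28.0000

Frequency domain:
(1/4)Σ|X[k]|² = (1/4)(|-4|² + |-6-2i|² + |4|² + |-6+2i|²) = (1/4)·112.0000 = 28.0000

Both sides agree, confirming Parseval's theorem.

Σ|x[n]|² = (1/N)Σ|X[k]|² = 28.0000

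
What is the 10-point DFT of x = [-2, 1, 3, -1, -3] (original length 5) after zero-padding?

Original 5-point DFT: [-2, -4.2361-6.1554i, 0.2361+1.4531i, 0.2361-1.4531i, -4.2361+6.1554i]
Zero-padded 10-point DFT provides frequency interpolation.

DFT_10([x, 0, ...]) = [-2, 2.4721-0.7265i, -4.2361-6.1554i, -6.4721+3.0777i, 0.2361+1.4531i, -2, 0.2361-1.4531i, -6.4721-3.0777i, -4.2361+6.1554i, 2.4721+0.7265i]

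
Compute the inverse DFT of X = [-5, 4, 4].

x[n] = (1/3) Σ(k=0 to 2) X[k] · e^(2πikn/3)

Computing each x[n]:
x[0] = 1
x[1] = -3
x[2] = -3

x = [1, -3, -3]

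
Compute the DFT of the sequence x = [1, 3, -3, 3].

X[k] = Σ(n=0 to 3) x[n] · ω_4^(nk)
where ω_4 = e^(-2πi/4)

Computing each X[k]:
X[0] = 4
X[1] = 4
X[2] = -8
X[3] = 4

X = [4, 4, -8, 4]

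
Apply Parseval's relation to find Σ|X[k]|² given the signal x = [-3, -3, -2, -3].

Parseval: Σ|x[n]|² = (1/N)Σ|X[k]|², so Σ|X[k]|² = N·Σ|x[n]|² = 4·31.0000

Σ|X[k]|² = N·Σ|x[n]|² = 4·31.0000 = 124.0000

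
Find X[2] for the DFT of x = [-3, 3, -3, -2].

X[2] = Σ(n=0 to 3) x[n] · ω_4^(2n) where ω_4 = e^(-2πi/4)
= (-3)·ω_4^0 + (3)·ω_4^2 + (-3)·ω_4^4 + (-2)·ω_4^6

X[2] = -7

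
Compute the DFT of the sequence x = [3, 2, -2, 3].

X[k] = Σ(n=0 to 3) x[n] · ω_4^(nk)
where ω_4 = e^(-2πi/4)

Computing each X[k]:
X[0] = 6
X[1] = 5+1i
X[2] = -4
X[3] = 5-1i

X = [6, 5+1i, -4, 5-1i]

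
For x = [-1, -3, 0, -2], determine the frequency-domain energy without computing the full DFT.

Parseval: Σ|x[n]|² = (1/N)Σ|X[k]|², so Σ|X[k]|² = N·Σ|x[n]|² = 4·14.0000

Σ|X[k]|² = N·Σ|x[n]|² = 4·14.0000 = 56.0000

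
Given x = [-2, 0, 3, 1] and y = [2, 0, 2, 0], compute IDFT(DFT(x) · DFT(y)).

(x ⊛ y)[n] = Σ(m=0 to 3) x[m] · y[(n-m) mod 4]

Computing each output sample:
(x ⊛ y)[0] = 2
(x ⊛ y)[1] = 2
(x ⊛ y)[2] = 2
(x ⊛ y)[3] = 2

x ⊛ y = [2, 2, 2, 2]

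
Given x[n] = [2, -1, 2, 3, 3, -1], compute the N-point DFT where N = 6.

X[k] = Σ(n=0 to 5) x[n] · ω_6^(nk)
where ω_6 = e^(-2πi/6)

Computing each X[k]:
X[0] = 8
X[1] = -4.5000+0.8660i
X[2] = 3.5000-0.8660i
X[3] = 6
X[4] = 3.5000+0.8660i
X[5] = -4.5000-0.8660i

X = [8, -4.5000+0.8660i, 3.5000-0.8660i, 6, 3.5000+0.8660i, -4.5000-0.8660i]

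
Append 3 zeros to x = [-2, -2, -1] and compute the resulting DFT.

Original 3-point DFT: [-5, -0.5000+0.8660i, -0.5000-0.8660i]
Zero-padded 6-point DFT provides frequency interpolation.

DFT_6([x, 0, ...]) = [-5, -2.5000+2.5981i, -0.5000+0.8660i, -1, -0.5000-0.8660i, -2.5000-2.5981i]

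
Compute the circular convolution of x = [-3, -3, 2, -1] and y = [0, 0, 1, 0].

(x ⊛ y)[n] = Σ(m=0 to 3) x[m] · y[(n-m) mod 4]

Computing each output sample:
(x ⊛ y)[0] = 2
(x ⊛ y)[1] = -1
(x ⊛ y)[2] = -3
(x ⊛ y)[3] = -3

x ⊛ y = [2, -1, -3, -3]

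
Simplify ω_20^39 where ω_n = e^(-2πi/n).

Since ω_20^20 = 1, powers reduce modulo 20.
39 mod 20 = 19
So ω_20^39 = ω_20^19 = e^(-2πi·19/20)

ω_20^39 = ω_20^19 = 0.9511+0.3090i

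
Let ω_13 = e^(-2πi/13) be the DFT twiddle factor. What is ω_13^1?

ω_13^1 = e^(-2πi·1/13)
= cos(-2π·1/13) + i·sin(-2π·1/13)
= cos(-2π/13) + i·sin(-2π/13)

ω_13^1 = cos(-2π/13) + i·sin(-2π/13) = 0.8855-0.4647i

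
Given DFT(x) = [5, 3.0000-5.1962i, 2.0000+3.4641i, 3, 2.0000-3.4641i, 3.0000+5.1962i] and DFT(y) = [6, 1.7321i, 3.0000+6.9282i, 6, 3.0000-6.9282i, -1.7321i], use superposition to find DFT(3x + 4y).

By linearity: DFT(3x + 4y) = 3·DFT(x) + 4·DFT(y)
= 3·[5, 3.0000-5.1962i, 2.0000+3.4641i, 3, 2.0000-3.4641i, 3.0000+5.1962i] + 4·[6, 1.7321i, 3.0000+6.9282i, 6, 3.0000-6.9282i, -1.7321i]

Computing element-wise:
Z[0] = 3·(5) + 4·(6) = 39
Z[1] = 3·(3.0000-5.1962i) + 4·(1.7321i) = 9.0000-8.6602i
Z[2] = 3·(2.0000+3.4641i) + 4·(3.0000+6.9282i) = 18.0000+38.1051i
Z[3] = 3·(3) + 4·(6) = 33
Z[4] = 3·(2.0000-3.4641i) + 4·(3.0000-6.9282i) = 18.0000-38.1051i
Z[5] = 3·(3.0000+5.1962i) + 4·(-1.7321i) = 9.0000+8.6602i

DFT(3x + 4y) = 3·X + 4·Y = [39, 9.0000-8.6602i, 18.0000+38.1051i, 33, 18.0000-38.1051i, 9.0000+8.6602i]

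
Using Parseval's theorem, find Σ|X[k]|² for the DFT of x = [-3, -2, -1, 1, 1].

Parseval: Σ|x[n]|² = (1/N)Σ|X[k]|², so Σ|X[k]|² = N·Σ|x[n]|² = 5·16.0000

Σ|X[k]|² = N·Σ|x[n]|² = 5·16.0000 = 80.0000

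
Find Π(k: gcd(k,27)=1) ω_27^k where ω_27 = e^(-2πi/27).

The primitive 27th roots of unity are ω_27^k for k coprime to 27: k ∈ {1, 2, 4, 5, 7, 8, 10, 11, 13, 14, 16, 17, 19, 20, 22, 23, 25, 26}
Their product equals the constant term of the cyclotomic polynomial Φ_27(x) up to sign.
For n ≥ 3, the product of all primitive nth roots of unity is 1. (For n=1 it is 1; for n=2 it is -1.)

1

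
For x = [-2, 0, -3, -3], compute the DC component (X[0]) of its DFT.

X[0] = Σ(n=0 to 3) x[n] · ω_4^0 = Σ x[n]
= (-2) + (0) + (-3) + (-3)

X[0] = -8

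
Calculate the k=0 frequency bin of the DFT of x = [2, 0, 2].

X[0] = Σ(n=0 to 2) x[n] · ω_3^0 = Σ x[n]
= (2) + (0) + (2)

X[0] = 4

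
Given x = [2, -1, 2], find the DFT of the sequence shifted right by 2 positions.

Time shift by 2: X_shifted[k] = ω_3^(2k) · X[k]
Shifted x = [-1, 2, 2]

DFT(x[n-2]) = [3, -3, -3]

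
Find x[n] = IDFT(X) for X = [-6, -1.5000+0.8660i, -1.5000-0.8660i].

x[n] = (1/3) Σ(k=0 to 2) X[k] · e^(2πikn/3)

Computing each x[n]:
x[0] = -3
x[1] = -2
x[2] = -1

x = [-3, -2, -1]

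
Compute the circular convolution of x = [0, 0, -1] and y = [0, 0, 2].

(x ⊛ y)[n] = Σ(m=0 to 2) x[m] · y[(n-m) mod 3]

Computing each output sample:
(x ⊛ y)[0] = 0
(x ⊛ y)[1] = -2
(x ⊛ y)[2] = 0

x ⊛ y = [0, -2, 0]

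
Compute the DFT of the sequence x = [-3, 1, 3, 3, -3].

X[k] = Σ(n=0 to 4) x[n] · ω_5^(nk)
where ω_5 = e^(-2πi/5)

Computing each X[k]:
X[0] = 1
X[1] = -8.4721-3.8042i
X[2] = 0.4721-2.3511i
X[3] = 0.4721+2.3511i
X[4] = -8.4721+3.8042i

X = [1, -8.4721-3.8042i, 0.4721-2.3511i, 0.4721+2.3511i, -8.4721+3.8042i]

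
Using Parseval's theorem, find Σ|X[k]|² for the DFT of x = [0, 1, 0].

Parseval: Σ|x[n]|² = (1/N)Σ|X[k]|², so Σ|X[k]|² = N·Σ|x[n]|² = 3·1.0000

Σ|X[k]|² = N·Σ|x[n]|² = 3·1.0000 = 3.0000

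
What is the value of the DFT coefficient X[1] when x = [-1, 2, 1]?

X[1] = Σ(n=0 to 2) x[n] · ω_3^(1n) where ω_3 = e^(-2πi/3)
= (-1)·ω_3^0 + (2)·ω_3^1 + (1)·ω_3^2

X[1] = -2.5000-0.8660i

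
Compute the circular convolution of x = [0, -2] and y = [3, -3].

(x ⊛ y)[n] = Σ(m=0 to 1) x[m] · y[(n-m) mod 2]

Computing each output sample:
(x ⊛ y)[0] = 6
(x ⊛ y)[1] = -6

x ⊛ y = [6, -6]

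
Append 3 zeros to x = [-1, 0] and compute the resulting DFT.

Original 2-point DFT: [-1, -1]
Zero-padded 5-point DFT provides frequency interpolation.

DFT_5([x, 0, ...]) = [-1, -1, -1, -1, -1]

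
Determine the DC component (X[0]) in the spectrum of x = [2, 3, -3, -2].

X[0] = Σ(n=0 to 3) x[n] · ω_4^0 = Σ x[n]
= (2) + (3) + (-3) + (-2)

X[0] = 0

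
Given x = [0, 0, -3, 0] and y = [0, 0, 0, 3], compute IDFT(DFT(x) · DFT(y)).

(x ⊛ y)[n] = Σ(m=0 to 3) x[m] · y[(n-m) mod 4]

Computing each output sample:
(x ⊛ y)[0] = 0
(x ⊛ y)[1] = -9
(x ⊛ y)[2] = 0
(x ⊛ y)[3] = 0

x ⊛ y = [0, -9, 0, 0]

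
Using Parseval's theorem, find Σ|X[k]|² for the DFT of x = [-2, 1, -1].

Parseval: Σ|x[n]|² = (1/N)Σ|X[k]|², so Σ|X[k]|² = N·Σ|x[n]|² = 3·6.0000

Σ|X[k]|² = N·Σ|x[n]|² = 3·6.0000 = 18.0000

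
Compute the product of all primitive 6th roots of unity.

The primitive 6th roots of unity are ω_6^k for k coprime to 6: k ∈ {1, 5}
Their product equals the constant term of the cyclotomic polynomial Φ_6(x) up to sign.
For n ≥ 3, the product of all primitive nth roots of unity is 1. (For n=1 it is 1; for n=2 it is -1.)

1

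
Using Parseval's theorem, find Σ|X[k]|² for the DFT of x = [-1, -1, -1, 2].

Parseval: Σ|x[n]|² = (1/N)Σ|X[k]|², so Σ|X[k]|² = N·Σ|x[n]|² = 4·7.0000

Σ|X[k]|² = N·Σ|x[n]|² = 4·7.0000 = 28.0000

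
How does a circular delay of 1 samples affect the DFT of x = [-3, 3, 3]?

Time shift by 1: X_shifted[k] = ω_3^(1k) · X[k]
Shifted x = [3, -3, 3]

DFT(x[n-1]) = [3, 3.0000+5.1962i, 3.0000-5.1962i]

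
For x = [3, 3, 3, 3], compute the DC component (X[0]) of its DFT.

X[0] = Σ(n=0 to 3) x[n] · ω_4^0 = Σ x[n]
= (3) + (3) + (3) + (3)

X[0] = 12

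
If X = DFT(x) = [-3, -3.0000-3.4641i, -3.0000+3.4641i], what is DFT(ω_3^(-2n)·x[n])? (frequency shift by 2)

Modulation property: DFT(ω_3^(-2n)·x[n]) = X[(k-2) mod 3], so circularly shift X by 2 positions.

X[k-2] = [-3.0000-3.4641i, -3.0000+3.4641i, -3]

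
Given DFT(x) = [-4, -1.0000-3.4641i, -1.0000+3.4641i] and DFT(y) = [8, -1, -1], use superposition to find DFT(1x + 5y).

By linearity: DFT(1x + 5y) = 1·DFT(x) + 5·DFT(y)
= 1·[-4, -1.0000-3.4641i, -1.0000+3.4641i] + 5·[8, -1, -1]

Computing element-wise:
Z[0] = 1·(-4) + 5·(8) = 36
Z[1] = 1·(-1.0000-3.4641i) + 5·(-1) = -6.0000-3.4641i
Z[2] = 1·(-1.0000+3.4641i) + 5·(-1) = -6.0000+3.4641i

DFT(1x + 5y) = 1·X + 5·Y = [36, -6.0000-3.4641i, -6.0000+3.4641i]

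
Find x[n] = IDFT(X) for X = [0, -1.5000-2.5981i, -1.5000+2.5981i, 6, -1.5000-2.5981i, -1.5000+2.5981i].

x[n] = (1/6) Σ(k=0 to 5) X[k] · e^(2πikn/6)

Computing each x[n]:
x[0] = 0
x[1] = -1
x[2] = 3
x[3] = -1
x[4] = 0
x[5] = -1

x = [0, -1, 3, -1, 0, -1]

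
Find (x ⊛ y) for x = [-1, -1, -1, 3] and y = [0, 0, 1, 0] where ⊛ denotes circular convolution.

(x ⊛ y)[n] = Σ(m=0 to 3) x[m] · y[(n-m) mod 4]

Computing each output sample:
(x ⊛ y)[0] = -1
(x ⊛ y)[1] = 3
(x ⊛ y)[2] = -1
(x ⊛ y)[3] = -1

x ⊛ y = [-1, 3, -1, -1]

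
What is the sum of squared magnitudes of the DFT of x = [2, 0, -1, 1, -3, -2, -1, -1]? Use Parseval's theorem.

Parseval: Σ|x[n]|² = (1/N)Σ|X[k]|², so Σ|X[k]|² = N·Σ|x[n]|² = 8·21.0000

Σ|X[k]|² = N·Σ|x[n]|² = 8·21.0000 = 168.0000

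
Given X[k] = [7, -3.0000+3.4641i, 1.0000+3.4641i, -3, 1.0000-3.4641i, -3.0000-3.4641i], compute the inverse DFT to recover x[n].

x[n] = (1/6) Σ(k=0 to 5) X[k] · e^(2πikn/6)

Computing each x[n]:
x[0] = 0
x[1] = -1
x[2] = 1
x[3] = 3
x[4] = 1
x[5] = 3

x = [0, -1, 1, 3, 1, 3]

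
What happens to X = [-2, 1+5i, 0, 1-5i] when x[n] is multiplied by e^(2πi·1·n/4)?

Modulation property: DFT(ω_4^(-1n)·x[n]) = X[(k-1) mod 4], so circularly shift X by 1 positions.

X[k-1] = [1-5i, -2, 1+5i, 0]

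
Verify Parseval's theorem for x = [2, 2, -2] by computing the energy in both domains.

Time domain:
Σ|x[n]|² = |2|² + |2|² + |-2|² = 12.0000

Frequency domain:
(1/3)Σ|X[k]|² = (1/3)(|2|² + |2.0000-3.4641i|² + |2.0000+3.4641i|²) = (1/3)·36.0000 = 12.0000

Both sides agree, confirming Parseval's theorem.

Σ|x[n]|² = (1/N)Σ|X[k]|² = 12.0000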